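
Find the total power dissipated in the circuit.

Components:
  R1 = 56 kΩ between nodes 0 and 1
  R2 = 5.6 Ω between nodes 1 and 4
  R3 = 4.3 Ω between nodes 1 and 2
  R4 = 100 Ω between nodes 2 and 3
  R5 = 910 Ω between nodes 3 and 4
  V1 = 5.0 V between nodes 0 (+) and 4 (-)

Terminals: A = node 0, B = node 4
Nodal analysis, taking node 4 as the 0 V reference.
Source V1 fixes V_0 = 5 V.
KCL at each unknown node (sum of currents leaving = 0; resistances in Ω):
  Node 1: (V_1 - 5)/56000 + (V_1 - 0)/5.6 + (V_1 - V_2)/4.3 = 0
  Node 2: (V_2 - V_1)/4.3 + (V_2 - V_3)/100 = 0
  Node 3: (V_3 - V_2)/100 + (V_3 - 0)/910 = 0
Collecting terms (coefficients in siemens):
  0.4111·V_1 - 0.2326·V_2 = 0.00008929
  0.2426·V_2 - 0.2326·V_1 - 0.01·V_3 = 0
  0.0111·V_3 - 0.01·V_2 = 0
Solving these 3 simultaneous equations (Gaussian elimination) gives:
  V_1 = 0.0004972 V, V_2 = 0.0004951 V, V_3 = 0.0004461 V
Power in each resistor, P = (ΔV)²/R:
  P_R1 = (5 - 0.0004972)²/56000 = 0.0004463 W
  P_R2 = (0.0004972 - 0)²/5.6 = 0.00000004415 W
  P_R3 = (0.0004972 - 0.0004951)²/4.3 = 0.000000000001033 W
  P_R4 = (0.0004951 - 0.0004461)²/100 = 0.00000000002403 W
  P_R5 = (0.0004461 - 0)²/910 = 0.0000000002187 W
P_total = P_R1 + P_R2 + P_R3 + P_R4 + P_R5 = 0.0004464 W

Final answer: 0.0004464 W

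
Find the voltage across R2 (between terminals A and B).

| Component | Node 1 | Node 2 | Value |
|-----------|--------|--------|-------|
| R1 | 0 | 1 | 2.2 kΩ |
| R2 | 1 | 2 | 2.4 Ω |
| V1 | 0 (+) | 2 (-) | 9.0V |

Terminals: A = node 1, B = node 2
R1 and R2 are in series across V1 (node 0 → node 1 → node 2), and the output A–B is taken across R2, so this is a voltage divider.
Series current: I = V1/(R1 + R2) = 9/(2200 + 2.4) = 9/2202 = 0.004086 A
V_R2 = I × R2 = V1 × R2/(R1 + R2) = 9 × 2.4/2202 = 0.009807 V

Final answer: 0.009807 V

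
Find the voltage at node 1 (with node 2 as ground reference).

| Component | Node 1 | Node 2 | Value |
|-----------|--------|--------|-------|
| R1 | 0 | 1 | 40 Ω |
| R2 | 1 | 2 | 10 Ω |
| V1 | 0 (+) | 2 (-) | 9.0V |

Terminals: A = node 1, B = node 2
Nodal analysis, taking node 2 as the 0 V reference.
Source V1 fixes V_0 = 9 V.
KCL at each unknown node (sum of currents leaving = 0; resistances in Ω):
  Node 1: (V_1 - 9)/40 + (V_1 - 0)/10 = 0
Collecting terms: 0.125 × V_1 = 0.225  =>  V_1 = 1.8 V
The requested potential is V_1 = 1.8 V.

Final answer: V_1 = 1.8 V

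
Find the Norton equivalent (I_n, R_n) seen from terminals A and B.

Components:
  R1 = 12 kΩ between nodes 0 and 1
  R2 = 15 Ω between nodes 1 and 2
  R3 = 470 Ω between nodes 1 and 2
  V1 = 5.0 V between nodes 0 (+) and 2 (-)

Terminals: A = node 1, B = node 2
Find the Thévenin equivalent first; then I_n = V_th/R_th and R_n = R_th.
Step 1 — V_th is the open-circuit voltage V_A - V_B (nothing connected across the terminals).
Nodal analysis, taking node 2 as the 0 V reference.
Source V1 fixes V_0 = 5 V.
KCL at each unknown node (sum of currents leaving = 0; resistances in Ω):
  Node 1: (V_1 - 5)/12000 + (V_1 - 0)/15 + (V_1 - 0)/470 = 0
Collecting terms: 0.06888 × V_1 = 0.0004167  =>  V_1 = 0.006049 V
V_th = V_1 - V_2 = 0.006049 - 0 = 0.006049 V
Step 2 — R_th: zero the source — replace V1 by a short circuit (node 2 merges into node 0) — and find the resistance seen between A (node 1) and B (node 0).
Reduce the network between node 1 (A) and node 0 (B) by series/parallel combination:
  Rp1 = R1 ‖ R2 ‖ R3 (parallel, all between nodes 0 and 1) = 1/(1/12000 + 1/15 + 1/470) = 14.52 Ω
R_th = 14.52 Ω
I_n = V_th/R_th = 0.006049/14.52 = 0.0004167 A, and R_n = R_th = 14.52 Ω

Final answer: I_n = 0.0004167 A, R_n = 14.52 Ω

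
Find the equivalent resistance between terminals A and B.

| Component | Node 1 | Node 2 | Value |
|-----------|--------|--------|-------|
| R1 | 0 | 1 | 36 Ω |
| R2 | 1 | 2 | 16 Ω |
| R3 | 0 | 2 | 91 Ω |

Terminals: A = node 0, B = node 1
Reduce the network between node 0 (A) and node 1 (B) by series/parallel combination:
  Rs1 = R3 + R2 (series, joined only at node 2) = 91 + 16 = 107 Ω
  Rp1 = R1 ‖ Rs1 (parallel, both between nodes 0 and 1) = 1/(1/36 + 1/107) = 26.94 Ω
R_eq = 26.94 Ω

Final answer: 26.94 Ω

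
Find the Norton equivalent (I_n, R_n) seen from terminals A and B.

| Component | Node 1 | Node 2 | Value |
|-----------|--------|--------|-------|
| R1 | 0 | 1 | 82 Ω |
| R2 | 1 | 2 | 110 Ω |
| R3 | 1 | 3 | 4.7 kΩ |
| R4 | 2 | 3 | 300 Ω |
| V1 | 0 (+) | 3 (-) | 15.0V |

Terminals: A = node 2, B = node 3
Find the Thévenin equivalent first; then I_n = V_th/R_th and R_n = R_th.
Step 1 — V_th is the open-circuit voltage V_A - V_B (nothing connected across the terminals).
Nodal analysis, taking node 3 as the 0 V reference.
Source V1 fixes V_0 = 15 V.
KCL at each unknown node (sum of currents leaving = 0; resistances in Ω):
  Node 1: (V_1 - 15)/82 + (V_1 - V_2)/110 + (V_1 - 0)/4700 = 0
  Node 2: (V_2 - V_1)/110 + (V_2 - 0)/300 = 0
Collecting terms (coefficients in siemens):
  0.0215·V_1 - 0.009091·V_2 = 0.1829
  0.01242·V_2 - 0.009091·V_1 = 0
Determinant D = (0.0215)(0.01242) - (-0.009091)(-0.009091) = 0.0001845
V_1 = [(0.1829)(0.01242) - (-0.009091)(0)]/D = 12.32 V
V_2 = [(0.0215)(0) - (0.1829)(-0.009091)]/D = 9.015 V
V_th = V_2 - V_3 = 9.015 - 0 = 9.015 V
Step 2 — R_th: zero the source — replace V1 by a short circuit (node 3 merges into node 0) — and find the resistance seen between A (node 2) and B (node 0).
Reduce the network between node 2 (A) and node 0 (B) by series/parallel combination:
  Rp1 = R1 ‖ R3 (parallel, both between nodes 0 and 1) = 1/(1/82 + 1/4700) = 80.59 Ω
  Rs1 = R2 + Rp1 (series, joined only at node 1) = 110 + 80.59 = 190.6 Ω
  Rp2 = R4 ‖ Rs1 (parallel, both between nodes 0 and 2) = 1/(1/300 + 1/190.6) = 116.5 Ω
R_th = 116.5 Ω
I_n = V_th/R_th = 9.015/116.5 = 0.07735 A, and R_n = R_th = 116.5 Ω

Final answer: I_n = 0.07735 A, R_n = 116.5 Ω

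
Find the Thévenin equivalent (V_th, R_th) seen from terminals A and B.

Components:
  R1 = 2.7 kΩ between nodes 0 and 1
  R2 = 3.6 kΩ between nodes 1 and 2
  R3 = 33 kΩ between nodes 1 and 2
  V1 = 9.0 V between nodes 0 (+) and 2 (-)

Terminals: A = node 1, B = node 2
Step 1 — V_th is the open-circuit voltage V_A - V_B (nothing connected across the terminals).
Nodal analysis, taking node 2 as the 0 V reference.
Source V1 fixes V_0 = 9 V.
KCL at each unknown node (sum of currents leaving = 0; resistances in Ω):
  Node 1: (V_1 - 9)/2700 + (V_1 - 0)/3600 + (V_1 - 0)/33000 = 0
Collecting terms: 0.0006785 × V_1 = 0.003333  =>  V_1 = 4.913 V
V_th = V_1 - V_2 = 4.913 - 0 = 4.913 V
Step 2 — R_th: zero the source — replace V1 by a short circuit (node 2 merges into node 0) — and find the resistance seen between A (node 1) and B (node 0).
Reduce the network between node 1 (A) and node 0 (B) by series/parallel combination:
  Rp1 = R1 ‖ R2 ‖ R3 (parallel, all between nodes 0 and 1) = 1/(1/2700 + 1/3600 + 1/33000) = 1474 Ω
R_th = 1.474 kΩ

Final answer: V_th = 4.913 V, R_th = 1.474 kΩ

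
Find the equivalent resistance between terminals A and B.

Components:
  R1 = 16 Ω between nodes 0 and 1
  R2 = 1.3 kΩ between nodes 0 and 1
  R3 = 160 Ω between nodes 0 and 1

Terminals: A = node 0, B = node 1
Reduce the network between node 0 (A) and node 1 (B) by series/parallel combination:
  Rp1 = R1 ‖ R2 ‖ R3 (parallel, all between nodes 0 and 1) = 1/(1/16 + 1/1300 + 1/160) = 14.38 Ω
R_eq = 14.38 Ω

Final answer: 14.38 Ω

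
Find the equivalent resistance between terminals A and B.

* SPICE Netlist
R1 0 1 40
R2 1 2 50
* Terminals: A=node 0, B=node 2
Reduce the network between node 0 (A) and node 2 (B) by series/parallel combination:
  Rs1 = R1 + R2 (series, joined only at node 1) = 40 + 50 = 90 Ω
R_eq = 90 Ω

Final answer: 90 Ω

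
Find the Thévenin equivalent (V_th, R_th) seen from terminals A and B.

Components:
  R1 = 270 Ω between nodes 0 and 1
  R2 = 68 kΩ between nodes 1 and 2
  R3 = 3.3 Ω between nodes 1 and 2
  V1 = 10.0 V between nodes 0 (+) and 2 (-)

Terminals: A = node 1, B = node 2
Step 1 — V_th is the open-circuit voltage V_A - V_B (nothing connected across the terminals).
Nodal analysis, taking node 2 as the 0 V reference.
Source V1 fixes V_0 = 10 V.
KCL at each unknown node (sum of currents leaving = 0; resistances in Ω):
  Node 1: (V_1 - 10)/270 + (V_1 - 0)/68000 + (V_1 - 0)/3.3 = 0
Collecting terms: 0.3067 × V_1 = 0.03704  =>  V_1 = 0.1207 V
V_th = V_1 - V_2 = 0.1207 - 0 = 0.1207 V
Step 2 — R_th: zero the source — replace V1 by a short circuit (node 2 merges into node 0) — and find the resistance seen between A (node 1) and B (node 0).
Reduce the network between node 1 (A) and node 0 (B) by series/parallel combination:
  Rp1 = R1 ‖ R2 ‖ R3 (parallel, all between nodes 0 and 1) = 1/(1/270 + 1/68000 + 1/3.3) = 3.26 Ω
R_th = 3.26 Ω

Final answer: V_th = 0.1207 V, R_th = 3.26 Ω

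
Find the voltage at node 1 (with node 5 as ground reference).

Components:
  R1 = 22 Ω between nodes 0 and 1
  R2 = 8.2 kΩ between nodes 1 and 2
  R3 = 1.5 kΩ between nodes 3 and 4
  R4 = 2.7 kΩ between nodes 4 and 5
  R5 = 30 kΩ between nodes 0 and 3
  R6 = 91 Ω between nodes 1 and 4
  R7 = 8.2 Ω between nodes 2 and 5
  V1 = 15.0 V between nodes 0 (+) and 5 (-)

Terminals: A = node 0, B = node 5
Nodal analysis, taking node 5 as the 0 V reference.
Source V1 fixes V_0 = 15 V.
KCL at each unknown node (sum of currents leaving = 0; resistances in Ω):
  Node 1: (V_1 - 15)/22 + (V_1 - V_2)/8200 + (V_1 - V_4)/91 = 0
  Node 2: (V_2 - V_1)/8200 + (V_2 - 0)/8.2 = 0
  Node 3: (V_3 - V_4)/1500 + (V_3 - 15)/30000 = 0
  Node 4: (V_4 - V_3)/1500 + (V_4 - 0)/2700 + (V_4 - V_1)/91 = 0
Collecting terms (coefficients in siemens):
  0.05657·V_1 - 0.000122·V_2 - 0.01099·V_4 = 0.6818
  0.1221·V_2 - 0.000122·V_1 = 0
  0.0007·V_3 - 0.0006667·V_4 = 0.0005
  0.01203·V_4 - 0.01099·V_1 - 0.0006667·V_3 = 0
Solving these 4 simultaneous equations (Gaussian elimination) gives:
  V_1 = 14.84 V, V_2 = 0.01483 V, V_3 = 14.39 V, V_4 = 14.36 V
The requested potential is V_1 = 14.84 V.

Final answer: V_1 = 14.84 V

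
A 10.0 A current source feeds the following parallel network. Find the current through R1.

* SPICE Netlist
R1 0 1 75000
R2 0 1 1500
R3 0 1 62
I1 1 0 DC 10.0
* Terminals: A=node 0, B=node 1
All resistors sit directly between nodes 0 and 1, so they are in parallel and share one voltage V; the full source current 10 A splits among them.
1/R_par = 1/75000 + 1/1500 + 1/62 = 0.01681 S  =>  R_par = 59.49 Ω
V = I × R_par = 10 × 59.49 = 594.9 V
I_R1 = V/R1 = 594.9/75000 = 0.007932 A

Final answer: 0.007932 A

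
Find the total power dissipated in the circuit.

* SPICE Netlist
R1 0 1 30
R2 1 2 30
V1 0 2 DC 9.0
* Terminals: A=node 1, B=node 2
Nodal analysis, taking node 2 as the 0 V reference.
Source V1 fixes V_0 = 9 V.
KCL at each unknown node (sum of currents leaving = 0; resistances in Ω):
  Node 1: (V_1 - 9)/30 + (V_1 - 0)/30 = 0
Collecting terms: 0.06667 × V_1 = 0.3  =>  V_1 = 4.5 V
Power in each resistor, P = (ΔV)²/R:
  P_R1 = (9 - 4.5)²/30 = 0.675 W
  P_R2 = (4.5 - 0)²/30 = 0.675 W
P_total = P_R1 + P_R2 = 1.35 W

Final answer: 1.35 W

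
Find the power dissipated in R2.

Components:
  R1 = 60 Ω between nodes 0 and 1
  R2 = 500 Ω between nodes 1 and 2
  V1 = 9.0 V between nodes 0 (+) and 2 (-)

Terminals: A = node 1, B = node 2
Nodal analysis, taking node 2 as the 0 V reference.
Source V1 fixes V_0 = 9 V.
KCL at each unknown node (sum of currents leaving = 0; resistances in Ω):
  Node 1: (V_1 - 9)/60 + (V_1 - 0)/500 = 0
Collecting terms: 0.01867 × V_1 = 0.15  =>  V_1 = 8.036 V
I_R2 = (V_1 - V_2)/R2 = (8.036 - 0)/500 = 0.01607 A
P_R2 = I_R2² × R2 = (0.01607)² × 500 = 0.1291 W

Final answer: 0.1291 W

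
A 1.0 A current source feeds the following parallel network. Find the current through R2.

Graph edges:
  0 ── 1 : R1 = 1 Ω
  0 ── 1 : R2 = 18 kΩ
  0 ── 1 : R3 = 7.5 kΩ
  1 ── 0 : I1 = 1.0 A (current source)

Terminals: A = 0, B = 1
All resistors sit directly between nodes 0 and 1, so they are in parallel and share one voltage V; the full source current 1 A splits among them.
1/R_par = 1/1 + 1/18000 + 1/7500 = 1 S  =>  R_par = 0.9998 Ω
V = I × R_par = 1 × 0.9998 = 0.9998 V
I_R2 = V/R2 = 0.9998/18000 = 0.00005555 A

Final answer: 5.555e-05 A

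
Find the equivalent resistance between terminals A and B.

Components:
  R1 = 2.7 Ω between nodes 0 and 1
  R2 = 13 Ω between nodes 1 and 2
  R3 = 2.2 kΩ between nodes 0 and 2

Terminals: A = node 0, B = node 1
Reduce the network between node 0 (A) and node 1 (B) by series/parallel combination:
  Rs1 = R3 + R2 (series, joined only at node 2) = 2200 + 13 = 2213 Ω
  Rp1 = R1 ‖ Rs1 (parallel, both between nodes 0 and 1) = 1/(1/2.7 + 1/2213) = 2.697 Ω
R_eq = 2.697 Ω

Final answer: 2.697 Ω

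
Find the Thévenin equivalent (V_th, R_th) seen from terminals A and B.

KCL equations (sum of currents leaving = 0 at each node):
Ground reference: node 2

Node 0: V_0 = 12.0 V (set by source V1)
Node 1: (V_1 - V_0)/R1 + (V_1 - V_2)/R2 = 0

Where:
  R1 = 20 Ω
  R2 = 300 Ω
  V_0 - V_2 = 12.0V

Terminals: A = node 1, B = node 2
Step 1 — V_th is the open-circuit voltage V_A - V_B (nothing connected across the terminals).
Nodal analysis, taking node 2 as the 0 V reference.
Source V1 fixes V_0 = 12 V.
KCL at each unknown node (sum of currents leaving = 0; resistances in Ω):
  Node 1: (V_1 - 12)/20 + (V_1 - 0)/300 = 0
Collecting terms: 0.05333 × V_1 = 0.6  =>  V_1 = 11.25 V
V_th = V_1 - V_2 = 11.25 - 0 = 11.25 V
Step 2 — R_th: zero the source — replace V1 by a short circuit (node 2 merges into node 0) — and find the resistance seen between A (node 1) and B (node 0).
Reduce the network between node 1 (A) and node 0 (B) by series/parallel combination:
  Rp1 = R1 ‖ R2 (parallel, both between nodes 0 and 1) = 1/(1/20 + 1/300) = 18.75 Ω
R_th = 18.75 Ω

Final answer: V_th = 11.25 V, R_th = 18.75 Ω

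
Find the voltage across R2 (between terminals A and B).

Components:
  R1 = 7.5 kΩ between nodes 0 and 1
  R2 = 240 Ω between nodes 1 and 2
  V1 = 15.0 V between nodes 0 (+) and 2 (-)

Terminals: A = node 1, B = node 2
R1 and R2 are in series across V1 (node 0 → node 1 → node 2), and the output A–B is taken across R2, so this is a voltage divider.
Series current: I = V1/(R1 + R2) = 15/(7500 + 240) = 15/7740 = 0.001938 A
V_R2 = I × R2 = V1 × R2/(R1 + R2) = 15 × 240/7740 = 0.4651 V

Final answer: 0.4651 V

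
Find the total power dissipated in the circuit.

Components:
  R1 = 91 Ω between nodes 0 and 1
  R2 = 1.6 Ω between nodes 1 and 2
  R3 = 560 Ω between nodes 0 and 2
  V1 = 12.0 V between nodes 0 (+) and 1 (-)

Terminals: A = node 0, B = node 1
Nodal analysis, taking node 1 as the 0 V reference.
Source V1 fixes V_0 = 12 V.
KCL at each unknown node (sum of currents leaving = 0; resistances in Ω):
  Node 2: (V_2 - 0)/1.6 + (V_2 - 12)/560 = 0
Collecting terms: 0.6268 × V_2 = 0.02143  =>  V_2 = 0.03419 V
Power in each resistor, P = (ΔV)²/R:
  P_R1 = (12 - 0)²/91 = 1.582 W
  P_R2 = (0 - 0.03419)²/1.6 = 0.0007305 W
  P_R3 = (12 - 0.03419)²/560 = 0.2557 W
P_total = P_R1 + P_R2 + P_R3 = 1.839 W

Final answer: 1.839 W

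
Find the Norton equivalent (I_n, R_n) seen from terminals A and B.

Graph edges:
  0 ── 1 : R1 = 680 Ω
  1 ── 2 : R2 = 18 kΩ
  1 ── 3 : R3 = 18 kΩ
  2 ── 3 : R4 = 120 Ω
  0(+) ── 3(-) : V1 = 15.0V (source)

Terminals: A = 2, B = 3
Find the Thévenin equivalent first; then I_n = V_th/R_th and R_n = R_th.
Step 1 — V_th is the open-circuit voltage V_A - V_B (nothing connected across the terminals).
Nodal analysis, taking node 3 as the 0 V reference.
Source V1 fixes V_0 = 15 V.
KCL at each unknown node (sum of currents leaving = 0; resistances in Ω):
  Node 1: (V_1 - 15)/680 + (V_1 - V_2)/18000 + (V_1 - 0)/18000 = 0
  Node 2: (V_2 - V_1)/18000 + (V_2 - 0)/120 = 0
Collecting terms (coefficients in siemens):
  0.001582·V_1 - 0.00005556·V_2 = 0.02206
  0.008389·V_2 - 0.00005556·V_1 = 0
Determinant D = (0.001582)(0.008389) - (-0.00005556)(-0.00005556) = 0.00001327
V_1 = [(0.02206)(0.008389) - (-0.00005556)(0)]/D = 13.95 V
V_2 = [(0.001582)(0) - (0.02206)(-0.00005556)]/D = 0.09238 V
V_th = V_2 - V_3 = 0.09238 - 0 = 0.09238 V
Step 2 — R_th: zero the source — replace V1 by a short circuit (node 3 merges into node 0) — and find the resistance seen between A (node 2) and B (node 0).
Reduce the network between node 2 (A) and node 0 (B) by series/parallel combination:
  Rp1 = R1 ‖ R3 (parallel, both between nodes 0 and 1) = 1/(1/680 + 1/18000) = 655.2 Ω
  Rs1 = R2 + Rp1 (series, joined only at node 1) = 18000 + 655.2 = 18660 Ω
  Rp2 = R4 ‖ Rs1 (parallel, both between nodes 0 and 2) = 1/(1/120 + 1/18660) = 119.2 Ω
R_th = 119.2 Ω
I_n = V_th/R_th = 0.09238/119.2 = 0.0007748 A, and R_n = R_th = 119.2 Ω

Final answer: I_n = 0.0007748 A, R_n = 119.2 Ω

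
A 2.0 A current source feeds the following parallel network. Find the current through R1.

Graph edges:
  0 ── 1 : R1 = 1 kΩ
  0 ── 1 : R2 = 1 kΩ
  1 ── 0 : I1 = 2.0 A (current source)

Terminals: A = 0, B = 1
All resistors sit directly between nodes 0 and 1, so they are in parallel and share one voltage V; the full source current 2 A splits among them.
1/R_par = 1/1000 + 1/1000 = 0.002 S  =>  R_par = 500 Ω
V = I × R_par = 2 × 500 = 1000 V
I_R1 = V/R1 = 1000/1000 = 1 A

Final answer: 1 A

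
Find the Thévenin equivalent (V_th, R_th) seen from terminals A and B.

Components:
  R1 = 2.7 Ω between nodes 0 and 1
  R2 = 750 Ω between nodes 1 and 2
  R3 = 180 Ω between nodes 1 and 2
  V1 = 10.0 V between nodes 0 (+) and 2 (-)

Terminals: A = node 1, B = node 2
Step 1 — V_th is the open-circuit voltage V_A - V_B (nothing connected across the terminals).
Nodal analysis, taking node 2 as the 0 V reference.
Source V1 fixes V_0 = 10 V.
KCL at each unknown node (sum of currents leaving = 0; resistances in Ω):
  Node 1: (V_1 - 10)/2.7 + (V_1 - 0)/750 + (V_1 - 0)/180 = 0
Collecting terms: 0.3773 × V_1 = 3.704  =>  V_1 = 9.817 V
V_th = V_1 - V_2 = 9.817 - 0 = 9.817 V
Step 2 — R_th: zero the source — replace V1 by a short circuit (node 2 merges into node 0) — and find the resistance seen between A (node 1) and B (node 0).
Reduce the network between node 1 (A) and node 0 (B) by series/parallel combination:
  Rp1 = R1 ‖ R2 ‖ R3 (parallel, all between nodes 0 and 1) = 1/(1/2.7 + 1/750 + 1/180) = 2.651 Ω
R_th = 2.651 Ω

Final answer: V_th = 9.817 V, R_th = 2.651 Ω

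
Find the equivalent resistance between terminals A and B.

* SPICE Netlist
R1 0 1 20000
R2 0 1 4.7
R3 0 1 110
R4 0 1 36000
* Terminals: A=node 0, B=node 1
Reduce the network between node 0 (A) and node 1 (B) by series/parallel combination:
  Rp1 = R1 ‖ R2 ‖ R3 ‖ R4 (parallel, all between nodes 0 and 1) = 1/(1/20000 + 1/4.7 + 1/110 + 1/36000) = 4.506 Ω
R_eq = 4.506 Ω

Final answer: 4.506 Ω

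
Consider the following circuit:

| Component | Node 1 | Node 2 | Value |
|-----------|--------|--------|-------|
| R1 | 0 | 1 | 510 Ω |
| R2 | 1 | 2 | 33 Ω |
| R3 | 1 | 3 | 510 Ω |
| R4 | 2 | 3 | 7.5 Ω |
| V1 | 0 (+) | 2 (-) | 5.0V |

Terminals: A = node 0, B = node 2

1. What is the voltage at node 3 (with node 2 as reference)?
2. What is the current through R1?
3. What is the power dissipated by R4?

Nodal analysis, taking node 2 as the 0 V reference.
Source V1 fixes V_0 = 5 V.
KCL at each unknown node (sum of currents leaving = 0; resistances in Ω):
  Node 1: (V_1 - 5)/510 + (V_1 - 0)/33 + (V_1 - V_3)/510 = 0
  Node 3: (V_3 - V_1)/510 + (V_3 - 0)/7.5 = 0
Collecting terms (coefficients in siemens):
  0.03422·V_1 - 0.001961·V_3 = 0.009804
  0.1353·V_3 - 0.001961·V_1 = 0
Determinant D = (0.03422)(0.1353) - (-0.001961)(-0.001961) = 0.004627
V_1 = [(0.009804)(0.1353) - (-0.001961)(0)]/D = 0.2867 V
V_3 = [(0.03422)(0) - (0.009804)(-0.001961)]/D = 0.004155 V
Part 1:
  Read off the nodal solution: V_3 = 0.004155 V
Part 2:
  I_R1 = (V_0 - V_1)/R1 = (5 - 0.2867)/510 = 0.009242 A
  Magnitude: I_R1 = 0.009242 A
Part 3:
  I_R4 = (V_2 - V_3)/R4 = (0 - 0.004155)/7.5 = -0.000554 A
  P_R4 = I_R4² × R4 = (-0.000554)² × 7.5 = 0.000002302 W

Final answers:
1. V_3 = 0.004155 V
2. I_R1 = 0.009242 A
3. P_R4 = 2.302e-06 W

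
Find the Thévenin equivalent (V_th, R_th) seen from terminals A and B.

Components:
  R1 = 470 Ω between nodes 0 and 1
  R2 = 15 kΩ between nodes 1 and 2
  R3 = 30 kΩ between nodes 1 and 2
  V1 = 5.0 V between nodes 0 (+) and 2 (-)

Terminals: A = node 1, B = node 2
Step 1 — V_th is the open-circuit voltage V_A - V_B (nothing connected across the terminals).
Nodal analysis, taking node 2 as the 0 V reference.
Source V1 fixes V_0 = 5 V.
KCL at each unknown node (sum of currents leaving = 0; resistances in Ω):
  Node 1: (V_1 - 5)/470 + (V_1 - 0)/15000 + (V_1 - 0)/30000 = 0
Collecting terms: 0.002228 × V_1 = 0.01064  =>  V_1 = 4.776 V
V_th = V_1 - V_2 = 4.776 - 0 = 4.776 V
Step 2 — R_th: zero the source — replace V1 by a short circuit (node 2 merges into node 0) — and find the resistance seen between A (node 1) and B (node 0).
Reduce the network between node 1 (A) and node 0 (B) by series/parallel combination:
  Rp1 = R1 ‖ R2 ‖ R3 (parallel, all between nodes 0 and 1) = 1/(1/470 + 1/15000 + 1/30000) = 448.9 Ω
R_th = 448.9 Ω

Final answer: V_th = 4.776 V, R_th = 448.9 Ω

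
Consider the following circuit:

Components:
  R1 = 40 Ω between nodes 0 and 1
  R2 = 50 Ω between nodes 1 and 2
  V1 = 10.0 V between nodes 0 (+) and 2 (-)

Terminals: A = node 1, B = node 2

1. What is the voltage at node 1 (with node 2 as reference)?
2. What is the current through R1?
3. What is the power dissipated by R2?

Nodal analysis, taking node 2 as the 0 V reference.
Source V1 fixes V_0 = 10 V.
KCL at each unknown node (sum of currents leaving = 0; resistances in Ω):
  Node 1: (V_1 - 10)/40 + (V_1 - 0)/50 = 0
Collecting terms: 0.045 × V_1 = 0.25  =>  V_1 = 5.556 V
Part 1:
  Read off the nodal solution: V_1 = 5.556 V
Part 2:
  I_R1 = (V_0 - V_1)/R1 = (10 - 5.556)/40 = 0.1111 A
  Magnitude: I_R1 = 0.1111 A
Part 3:
  I_R2 = (V_1 - V_2)/R2 = (5.556 - 0)/50 = 0.1111 A
  P_R2 = I_R2² × R2 = (0.1111)² × 50 = 0.6173 W

Final answers:
1. V_1 = 5.556 V
2. I_R1 = 0.1111 A
3. P_R2 = 0.6173 W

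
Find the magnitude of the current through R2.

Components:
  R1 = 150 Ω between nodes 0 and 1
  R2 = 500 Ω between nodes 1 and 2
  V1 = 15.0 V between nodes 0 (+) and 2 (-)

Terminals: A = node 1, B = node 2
Nodal analysis, taking node 2 as the 0 V reference.
Source V1 fixes V_0 = 15 V.
KCL at each unknown node (sum of currents leaving = 0; resistances in Ω):
  Node 1: (V_1 - 15)/150 + (V_1 - 0)/500 = 0
Collecting terms: 0.008667 × V_1 = 0.1  =>  V_1 = 11.54 V
I_R2 = (V_1 - V_2)/R2 = (11.54 - 0)/500 = 0.02308 A
|I_R2| = 0.02308 A

Final answer: |I_R2| = 0.02308 A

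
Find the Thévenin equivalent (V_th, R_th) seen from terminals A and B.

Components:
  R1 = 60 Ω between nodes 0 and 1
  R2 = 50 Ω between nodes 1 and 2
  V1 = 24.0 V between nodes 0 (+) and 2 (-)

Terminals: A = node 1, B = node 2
Step 1 — V_th is the open-circuit voltage V_A - V_B (nothing connected across the terminals).
Nodal analysis, taking node 2 as the 0 V reference.
Source V1 fixes V_0 = 24 V.
KCL at each unknown node (sum of currents leaving = 0; resistances in Ω):
  Node 1: (V_1 - 24)/60 + (V_1 - 0)/50 = 0
Collecting terms: 0.03667 × V_1 = 0.4  =>  V_1 = 10.91 V
V_th = V_1 - V_2 = 10.91 - 0 = 10.91 V
Step 2 — R_th: zero the source — replace V1 by a short circuit (node 2 merges into node 0) — and find the resistance seen between A (node 1) and B (node 0).
Reduce the network between node 1 (A) and node 0 (B) by series/parallel combination:
  Rp1 = R1 ‖ R2 (parallel, both between nodes 0 and 1) = 1/(1/60 + 1/50) = 27.27 Ω
R_th = 27.27 Ω

Final answer: V_th = 10.91 V, R_th = 27.27 Ω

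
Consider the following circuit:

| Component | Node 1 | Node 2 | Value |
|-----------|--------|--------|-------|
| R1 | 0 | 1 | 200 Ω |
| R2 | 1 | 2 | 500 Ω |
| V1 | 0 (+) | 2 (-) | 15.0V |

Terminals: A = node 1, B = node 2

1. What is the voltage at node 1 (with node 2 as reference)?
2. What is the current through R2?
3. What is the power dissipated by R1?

Nodal analysis, taking node 2 as the 0 V reference.
Source V1 fixes V_0 = 15 V.
KCL at each unknown node (sum of currents leaving = 0; resistances in Ω):
  Node 1: (V_1 - 15)/200 + (V_1 - 0)/500 = 0
Collecting terms: 0.007 × V_1 = 0.075  =>  V_1 = 10.71 V
Part 1:
  Read off the nodal solution: V_1 = 10.71 V
Part 2:
  I_R2 = (V_1 - V_2)/R2 = (10.71 - 0)/500 = 0.02143 A
  Magnitude: I_R2 = 0.02143 A
Part 3:
  I_R1 = (V_0 - V_1)/R1 = (15 - 10.71)/200 = 0.02143 A
  P_R1 = I_R1² × R1 = (0.02143)² × 200 = 0.09184 W

Final answers:
1. V_1 = 10.71 V
2. I_R2 = 0.02143 A
3. P_R1 = 0.09184 W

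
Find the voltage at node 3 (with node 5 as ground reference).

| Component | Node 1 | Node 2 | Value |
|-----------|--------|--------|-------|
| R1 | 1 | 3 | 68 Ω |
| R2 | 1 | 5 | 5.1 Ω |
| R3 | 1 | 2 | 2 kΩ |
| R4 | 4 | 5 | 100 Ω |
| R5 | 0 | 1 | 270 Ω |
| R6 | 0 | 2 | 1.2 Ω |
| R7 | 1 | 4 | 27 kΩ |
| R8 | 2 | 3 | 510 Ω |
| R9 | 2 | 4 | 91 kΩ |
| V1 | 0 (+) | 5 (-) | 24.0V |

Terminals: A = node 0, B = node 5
Nodal analysis, taking node 5 as the 0 V reference.
Source V1 fixes V_0 = 24 V.
KCL at each unknown node (sum of currents leaving = 0; resistances in Ω):
  Node 1: (V_1 - V_3)/68 + (V_1 - 0)/5.1 + (V_1 - V_2)/2000 + (V_1 - 24)/270 + (V_1 - V_4)/27000 = 0
  Node 2: (V_2 - V_1)/2000 + (V_2 - 24)/1.2 + (V_2 - V_3)/510 + (V_2 - V_4)/91000 = 0
  Node 3: (V_3 - V_1)/68 + (V_3 - V_2)/510 = 0
  Node 4: (V_4 - 0)/100 + (V_4 - V_1)/27000 + (V_4 - V_2)/91000 = 0
Collecting terms (coefficients in siemens):
  0.215·V_1 - 0.0005·V_2 - 0.01471·V_3 - 0.00003704·V_4 = 0.08889
  0.8358·V_2 - 0.0005·V_1 - 0.001961·V_3 - 0.00001099·V_4 = 20
  0.01667·V_3 - 0.01471·V_1 - 0.001961·V_2 = 0
  0.01005·V_4 - 0.00003704·V_1 - 0.00001099·V_2 = 0
Solving these 4 simultaneous equations (Gaussian elimination) gives:
  V_1 = 0.7042 V, V_2 = 23.94 V, V_3 = 3.437 V, V_4 = 0.02877 V
The requested potential is V_3 = 3.437 V.

Final answer: V_3 = 3.437 V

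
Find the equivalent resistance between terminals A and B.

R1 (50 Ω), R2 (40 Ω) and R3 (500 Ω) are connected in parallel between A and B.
Reduce the network between node 0 (A) and node 1 (B) by series/parallel combination:
  Rp1 = R1 ‖ R2 ‖ R3 (parallel, all between nodes 0 and 1) = 1/(1/50 + 1/40 + 1/500) = 21.28 Ω
R_eq = 21.28 Ω

Final answer: 21.28 Ω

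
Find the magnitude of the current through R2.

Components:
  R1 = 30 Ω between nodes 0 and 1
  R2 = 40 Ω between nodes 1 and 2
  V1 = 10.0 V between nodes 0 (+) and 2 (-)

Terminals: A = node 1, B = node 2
Nodal analysis, taking node 2 as the 0 V reference.
Source V1 fixes V_0 = 10 V.
KCL at each unknown node (sum of currents leaving = 0; resistances in Ω):
  Node 1: (V_1 - 10)/30 + (V_1 - 0)/40 = 0
Collecting terms: 0.05833 × V_1 = 0.3333  =>  V_1 = 5.714 V
I_R2 = (V_1 - V_2)/R2 = (5.714 - 0)/40 = 0.1429 A
|I_R2| = 0.1429 A

Final answer: |I_R2| = 0.1429 A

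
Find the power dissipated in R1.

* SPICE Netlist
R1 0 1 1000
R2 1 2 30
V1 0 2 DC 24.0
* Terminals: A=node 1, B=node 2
Nodal analysis, taking node 2 as the 0 V reference.
Source V1 fixes V_0 = 24 V.
KCL at each unknown node (sum of currents leaving = 0; resistances in Ω):
  Node 1: (V_1 - 24)/1000 + (V_1 - 0)/30 = 0
Collecting terms: 0.03433 × V_1 = 0.024  =>  V_1 = 0.699 V
I_R1 = (V_0 - V_1)/R1 = (24 - 0.699)/1000 = 0.0233 A
P_R1 = I_R1² × R1 = (0.0233)² × 1000 = 0.5429 W

Final answer: 0.5429 W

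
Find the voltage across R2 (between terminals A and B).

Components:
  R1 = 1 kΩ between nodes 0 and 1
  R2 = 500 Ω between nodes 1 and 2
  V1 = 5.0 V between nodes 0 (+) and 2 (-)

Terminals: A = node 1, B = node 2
R1 and R2 are in series across V1 (node 0 → node 1 → node 2), and the output A–B is taken across R2, so this is a voltage divider.
Series current: I = V1/(R1 + R2) = 5/(1000 + 500) = 5/1500 = 0.003333 A
V_R2 = I × R2 = V1 × R2/(R1 + R2) = 5 × 500/1500 = 1.667 V

Final answer: 1.667 V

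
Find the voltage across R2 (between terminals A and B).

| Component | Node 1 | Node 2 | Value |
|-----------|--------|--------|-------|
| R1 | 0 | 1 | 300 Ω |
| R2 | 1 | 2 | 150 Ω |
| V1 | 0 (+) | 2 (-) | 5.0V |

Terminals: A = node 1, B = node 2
R1 and R2 are in series across V1 (node 0 → node 1 → node 2), and the output A–B is taken across R2, so this is a voltage divider.
Series current: I = V1/(R1 + R2) = 5/(300 + 150) = 5/450 = 0.01111 A
V_R2 = I × R2 = V1 × R2/(R1 + R2) = 5 × 150/450 = 1.667 V

Final answer: 1.667 V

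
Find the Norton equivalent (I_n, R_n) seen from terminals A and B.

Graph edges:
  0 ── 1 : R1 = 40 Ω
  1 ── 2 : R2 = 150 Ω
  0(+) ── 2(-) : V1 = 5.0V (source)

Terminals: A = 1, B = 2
Find the Thévenin equivalent first; then I_n = V_th/R_th and R_n = R_th.
Step 1 — V_th is the open-circuit voltage V_A - V_B (nothing connected across the terminals).
Nodal analysis, taking node 2 as the 0 V reference.
Source V1 fixes V_0 = 5 V.
KCL at each unknown node (sum of currents leaving = 0; resistances in Ω):
  Node 1: (V_1 - 5)/40 + (V_1 - 0)/150 = 0
Collecting terms: 0.03167 × V_1 = 0.125  =>  V_1 = 3.947 V
V_th = V_1 - V_2 = 3.947 - 0 = 3.947 V
Step 2 — R_th: zero the source — replace V1 by a short circuit (node 2 merges into node 0) — and find the resistance seen between A (node 1) and B (node 0).
Reduce the network between node 1 (A) and node 0 (B) by series/parallel combination:
  Rp1 = R1 ‖ R2 (parallel, both between nodes 0 and 1) = 1/(1/40 + 1/150) = 31.58 Ω
R_th = 31.58 Ω
I_n = V_th/R_th = 3.947/31.58 = 0.125 A, and R_n = R_th = 31.58 Ω

Final answer: I_n = 0.125 A, R_n = 31.58 Ω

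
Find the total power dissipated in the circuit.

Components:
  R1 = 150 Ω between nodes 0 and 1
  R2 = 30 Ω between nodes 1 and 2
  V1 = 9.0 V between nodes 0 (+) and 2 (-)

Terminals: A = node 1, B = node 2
Nodal analysis, taking node 2 as the 0 V reference.
Source V1 fixes V_0 = 9 V.
KCL at each unknown node (sum of currents leaving = 0; resistances in Ω):
  Node 1: (V_1 - 9)/150 + (V_1 - 0)/30 = 0
Collecting terms: 0.04 × V_1 = 0.06  =>  V_1 = 1.5 V
Power in each resistor, P = (ΔV)²/R:
  P_R1 = (9 - 1.5)²/150 = 0.375 W
  P_R2 = (1.5 - 0)²/30 = 0.075 W
P_total = P_R1 + P_R2 = 0.45 W

Final answer: 0.45 W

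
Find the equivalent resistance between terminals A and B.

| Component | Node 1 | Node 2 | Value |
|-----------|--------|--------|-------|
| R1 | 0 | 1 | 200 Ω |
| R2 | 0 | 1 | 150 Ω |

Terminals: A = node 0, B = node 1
Reduce the network between node 0 (A) and node 1 (B) by series/parallel combination:
  Rp1 = R1 ‖ R2 (parallel, both between nodes 0 and 1) = 1/(1/200 + 1/150) = 85.71 Ω
R_eq = 85.71 Ω

Final answer: 85.71 Ω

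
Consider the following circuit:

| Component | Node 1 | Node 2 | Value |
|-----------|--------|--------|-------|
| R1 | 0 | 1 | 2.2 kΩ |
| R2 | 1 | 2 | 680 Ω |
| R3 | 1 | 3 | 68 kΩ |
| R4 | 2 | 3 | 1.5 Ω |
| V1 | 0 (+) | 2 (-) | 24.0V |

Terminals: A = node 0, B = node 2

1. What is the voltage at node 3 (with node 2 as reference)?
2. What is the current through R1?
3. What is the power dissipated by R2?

Nodal analysis, taking node 2 as the 0 V reference.
Source V1 fixes V_0 = 24 V.
KCL at each unknown node (sum of currents leaving = 0; resistances in Ω):
  Node 1: (V_1 - 24)/2200 + (V_1 - 0)/680 + (V_1 - V_3)/68000 = 0
  Node 3: (V_3 - V_1)/68000 + (V_3 - 0)/1.5 = 0
Collecting terms (coefficients in siemens):
  0.00194·V_1 - 0.00001471·V_3 = 0.01091
  0.6667·V_3 - 0.00001471·V_1 = 0
Determinant D = (0.00194)(0.6667) - (-0.00001471)(-0.00001471) = 0.001293
V_1 = [(0.01091)(0.6667) - (-0.00001471)(0)]/D = 5.624 V
V_3 = [(0.00194)(0) - (0.01091)(-0.00001471)]/D = 0.000124 V
Part 1:
  Read off the nodal solution: V_3 = 0.000124 V
Part 2:
  I_R1 = (V_0 - V_1)/R1 = (24 - 5.624)/2200 = 0.008353 A
  Magnitude: I_R1 = 0.008353 A
Part 3:
  I_R2 = (V_1 - V_2)/R2 = (5.624 - 0)/680 = 0.00827 A
  P_R2 = I_R2² × R2 = (0.00827)² × 680 = 0.04651 W

Final answers:
1. V_3 = 0.000124 V
2. I_R1 = 0.008353 A
3. P_R2 = 0.04651 W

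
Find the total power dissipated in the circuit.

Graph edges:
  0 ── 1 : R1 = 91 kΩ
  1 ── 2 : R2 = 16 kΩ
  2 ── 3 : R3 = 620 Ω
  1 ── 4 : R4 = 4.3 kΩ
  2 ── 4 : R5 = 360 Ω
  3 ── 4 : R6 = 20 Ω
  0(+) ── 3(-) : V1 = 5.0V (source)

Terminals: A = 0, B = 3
Nodal analysis, taking node 3 as the 0 V reference.
Source V1 fixes V_0 = 5 V.
KCL at each unknown node (sum of currents leaving = 0; resistances in Ω):
  Node 1: (V_1 - 5)/91000 + (V_1 - V_2)/16000 + (V_1 - V_4)/4300 = 0
  Node 2: (V_2 - V_1)/16000 + (V_2 - 0)/620 + (V_2 - V_4)/360 = 0
  Node 4: (V_4 - V_1)/4300 + (V_4 - V_2)/360 + (V_4 - 0)/20 = 0
Collecting terms (coefficients in siemens):
  0.000306·V_1 - 0.0000625·V_2 - 0.0002326·V_4 = 0.00005495
  0.004453·V_2 - 0.0000625·V_1 - 0.002778·V_4 = 0
  0.05301·V_4 - 0.0002326·V_1 - 0.002778·V_2 = 0
Solving these 3 simultaneous equations (Gaussian elimination) gives:
  V_1 = 0.1809 V, V_2 = 0.003136 V, V_4 = 0.000958 V
Power in each resistor, P = (ΔV)²/R:
  P_R1 = (5 - 0.1809)²/91000 = 0.0002552 W
  P_R2 = (0.1809 - 0.003136)²/16000 = 0.000001975 W
  P_R3 = (0.003136 - 0)²/620 = 0.00000001587 W
  P_R4 = (0.1809 - 0.000958)²/4300 = 0.00000753 W
  P_R5 = (0.003136 - 0.000958)²/360 = 0.00000001318 W
  P_R6 = (0 - 0.000958)²/20 = 0.00000004588 W
P_total = P_R1 + P_R2 + P_R3 + P_R4 + P_R5 + P_R6 = 0.0002648 W

Final answer: 0.0002648 W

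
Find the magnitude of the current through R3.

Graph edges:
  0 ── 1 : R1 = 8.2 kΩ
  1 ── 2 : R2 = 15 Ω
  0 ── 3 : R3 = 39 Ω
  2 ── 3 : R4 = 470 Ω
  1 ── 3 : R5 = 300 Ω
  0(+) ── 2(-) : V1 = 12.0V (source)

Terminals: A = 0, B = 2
Nodal analysis, taking node 2 as the 0 V reference.
Source V1 fixes V_0 = 12 V.
KCL at each unknown node (sum of currents leaving = 0; resistances in Ω):
  Node 1: (V_1 - 12)/8200 + (V_1 - 0)/15 + (V_1 - V_3)/300 = 0
  Node 3: (V_3 - 12)/39 + (V_3 - 0)/470 + (V_3 - V_1)/300 = 0
Collecting terms (coefficients in siemens):
  0.07012·V_1 - 0.003333·V_3 = 0.001463
  0.0311·V_3 - 0.003333·V_1 = 0.3077
Determinant D = (0.07012)(0.0311) - (-0.003333)(-0.003333) = 0.00217
V_1 = [(0.001463)(0.0311) - (-0.003333)(0.3077)]/D = 0.4937 V
V_3 = [(0.07012)(0.3077) - (0.001463)(-0.003333)]/D = 9.946 V
I_R3 = (V_0 - V_3)/R3 = (12 - 9.946)/39 = 0.05267 A
|I_R3| = 0.05267 A

Final answer: |I_R3| = 0.05267 A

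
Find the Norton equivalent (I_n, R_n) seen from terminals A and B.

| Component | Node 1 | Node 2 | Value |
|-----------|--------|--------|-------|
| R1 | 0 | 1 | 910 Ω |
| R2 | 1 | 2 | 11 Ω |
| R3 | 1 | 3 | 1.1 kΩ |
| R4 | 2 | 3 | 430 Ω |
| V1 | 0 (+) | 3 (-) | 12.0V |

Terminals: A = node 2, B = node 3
Find the Thévenin equivalent first; then I_n = V_th/R_th and R_n = R_th.
Step 1 — V_th is the open-circuit voltage V_A - V_B (nothing connected across the terminals).
Nodal analysis, taking node 3 as the 0 V reference.
Source V1 fixes V_0 = 12 V.
KCL at each unknown node (sum of currents leaving = 0; resistances in Ω):
  Node 1: (V_1 - 12)/910 + (V_1 - V_2)/11 + (V_1 - 0)/1100 = 0
  Node 2: (V_2 - V_1)/11 + (V_2 - 0)/430 = 0
Collecting terms (coefficients in siemens):
  0.09292·V_1 - 0.09091·V_2 = 0.01319
  0.09323·V_2 - 0.09091·V_1 = 0
Determinant D = (0.09292)(0.09323) - (-0.09091)(-0.09091) = 0.0003986
V_1 = [(0.01319)(0.09323) - (-0.09091)(0)]/D = 3.084 V
V_2 = [(0.09292)(0) - (0.01319)(-0.09091)]/D = 3.007 V
V_th = V_2 - V_3 = 3.007 - 0 = 3.007 V
Step 2 — R_th: zero the source — replace V1 by a short circuit (node 3 merges into node 0) — and find the resistance seen between A (node 2) and B (node 0).
Reduce the network between node 2 (A) and node 0 (B) by series/parallel combination:
  Rp1 = R1 ‖ R3 (parallel, both between nodes 0 and 1) = 1/(1/910 + 1/1100) = 498 Ω
  Rs1 = R2 + Rp1 (series, joined only at node 1) = 11 + 498 = 509 Ω
  Rp2 = R4 ‖ Rs1 (parallel, both between nodes 0 and 2) = 1/(1/430 + 1/509) = 233.1 Ω
R_th = 233.1 Ω
I_n = V_th/R_th = 3.007/233.1 = 0.0129 A, and R_n = R_th = 233.1 Ω

Final answer: I_n = 0.0129 A, R_n = 233.1 Ω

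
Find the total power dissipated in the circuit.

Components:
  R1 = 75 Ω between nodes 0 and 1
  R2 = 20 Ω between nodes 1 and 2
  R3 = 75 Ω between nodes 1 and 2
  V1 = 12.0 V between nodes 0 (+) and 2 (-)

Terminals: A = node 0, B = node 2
Nodal analysis, taking node 2 as the 0 V reference.
Source V1 fixes V_0 = 12 V.
KCL at each unknown node (sum of currents leaving = 0; resistances in Ω):
  Node 1: (V_1 - 12)/75 + (V_1 - 0)/20 + (V_1 - 0)/75 = 0
Collecting terms: 0.07667 × V_1 = 0.16  =>  V_1 = 2.087 V
Power in each resistor, P = (ΔV)²/R:
  P_R1 = (12 - 2.087)²/75 = 1.31 W
  P_R2 = (2.087 - 0)²/20 = 0.2178 W
  P_R3 = (2.087 - 0)²/75 = 0.05807 W
P_total = P_R1 + P_R2 + P_R3 = 1.586 W

Final answer: 1.586 W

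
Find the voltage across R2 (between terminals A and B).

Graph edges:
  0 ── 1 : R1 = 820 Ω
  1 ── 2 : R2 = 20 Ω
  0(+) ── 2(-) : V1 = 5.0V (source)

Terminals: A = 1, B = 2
R1 and R2 are in series across V1 (node 0 → node 1 → node 2), and the output A–B is taken across R2, so this is a voltage divider.
Series current: I = V1/(R1 + R2) = 5/(820 + 20) = 5/840 = 0.005952 A
V_R2 = I × R2 = V1 × R2/(R1 + R2) = 5 × 20/840 = 0.119 V

Final answer: 0.119 V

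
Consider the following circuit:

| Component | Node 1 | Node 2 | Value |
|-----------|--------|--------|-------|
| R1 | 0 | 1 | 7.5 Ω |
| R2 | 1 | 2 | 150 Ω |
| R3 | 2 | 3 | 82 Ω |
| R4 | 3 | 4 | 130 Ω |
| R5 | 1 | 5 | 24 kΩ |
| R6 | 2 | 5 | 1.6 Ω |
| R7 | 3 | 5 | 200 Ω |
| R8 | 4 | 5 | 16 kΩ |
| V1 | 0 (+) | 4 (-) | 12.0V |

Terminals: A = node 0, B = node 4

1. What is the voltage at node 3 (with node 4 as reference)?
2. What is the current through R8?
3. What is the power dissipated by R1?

Nodal analysis, taking node 4 as the 0 V reference.
Source V1 fixes V_0 = 12 V.
KCL at each unknown node (sum of currents leaving = 0; resistances in Ω):
  Node 1: (V_1 - 12)/7.5 + (V_1 - V_2)/150 + (V_1 - V_5)/24000 = 0
  Node 2: (V_2 - V_1)/150 + (V_2 - V_3)/82 + (V_2 - V_5)/1.6 = 0
  Node 3: (V_3 - V_2)/82 + (V_3 - 0)/130 + (V_3 - V_5)/200 = 0
  Node 5: (V_5 - V_1)/24000 + (V_5 - V_2)/1.6 + (V_5 - V_3)/200 + (V_5 - 0)/16000 = 0
Collecting terms (coefficients in siemens):
  0.14·V_1 - 0.006667·V_2 - 0.00004167·V_5 = 1.6
  0.6439·V_2 - 0.006667·V_1 - 0.0122·V_3 - 0.625·V_5 = 0
  0.02489·V_3 - 0.0122·V_2 - 0.005·V_5 = 0
  0.6301·V_5 - 0.00004167·V_1 - 0.625·V_2 - 0.005·V_3 = 0
Solving these 4 simultaneous equations (Gaussian elimination) gives:
  V_1 = 11.74 V, V_2 = 6.517 V, V_3 = 4.5 V, V_5 = 6.501 V
Part 1:
  Read off the nodal solution: V_3 = 4.5 V
Part 2:
  I_R8 = (V_4 - V_5)/R8 = (0 - 6.501)/16000 = -0.0004063 A
  Magnitude: I_R8 = 0.0004063 A
Part 3:
  I_R1 = (V_0 - V_1)/R1 = (12 - 11.74)/7.5 = 0.03502 A
  P_R1 = I_R1² × R1 = (0.03502)² × 7.5 = 0.009197 W

Final answers:
1. V_3 = 4.5 V
2. I_R8 = 0.0004063 A
3. P_R1 = 0.009197 W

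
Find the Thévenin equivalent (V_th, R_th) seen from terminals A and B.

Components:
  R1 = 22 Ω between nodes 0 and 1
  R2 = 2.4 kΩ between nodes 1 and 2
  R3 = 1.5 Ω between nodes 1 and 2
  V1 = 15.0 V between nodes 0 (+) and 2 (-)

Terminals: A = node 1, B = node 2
Step 1 — V_th is the open-circuit voltage V_A - V_B (nothing connected across the terminals).
Nodal analysis, taking node 2 as the 0 V reference.
Source V1 fixes V_0 = 15 V.
KCL at each unknown node (sum of currents leaving = 0; resistances in Ω):
  Node 1: (V_1 - 15)/22 + (V_1 - 0)/2400 + (V_1 - 0)/1.5 = 0
Collecting terms: 0.7125 × V_1 = 0.6818  =>  V_1 = 0.9569 V
V_th = V_1 - V_2 = 0.9569 - 0 = 0.9569 V
Step 2 — R_th: zero the source — replace V1 by a short circuit (node 2 merges into node 0) — and find the resistance seen between A (node 1) and B (node 0).
Reduce the network between node 1 (A) and node 0 (B) by series/parallel combination:
  Rp1 = R1 ‖ R2 ‖ R3 (parallel, all between nodes 0 and 1) = 1/(1/22 + 1/2400 + 1/1.5) = 1.403 Ω
R_th = 1.403 Ω

Final answer: V_th = 0.9569 V, R_th = 1.403 Ω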